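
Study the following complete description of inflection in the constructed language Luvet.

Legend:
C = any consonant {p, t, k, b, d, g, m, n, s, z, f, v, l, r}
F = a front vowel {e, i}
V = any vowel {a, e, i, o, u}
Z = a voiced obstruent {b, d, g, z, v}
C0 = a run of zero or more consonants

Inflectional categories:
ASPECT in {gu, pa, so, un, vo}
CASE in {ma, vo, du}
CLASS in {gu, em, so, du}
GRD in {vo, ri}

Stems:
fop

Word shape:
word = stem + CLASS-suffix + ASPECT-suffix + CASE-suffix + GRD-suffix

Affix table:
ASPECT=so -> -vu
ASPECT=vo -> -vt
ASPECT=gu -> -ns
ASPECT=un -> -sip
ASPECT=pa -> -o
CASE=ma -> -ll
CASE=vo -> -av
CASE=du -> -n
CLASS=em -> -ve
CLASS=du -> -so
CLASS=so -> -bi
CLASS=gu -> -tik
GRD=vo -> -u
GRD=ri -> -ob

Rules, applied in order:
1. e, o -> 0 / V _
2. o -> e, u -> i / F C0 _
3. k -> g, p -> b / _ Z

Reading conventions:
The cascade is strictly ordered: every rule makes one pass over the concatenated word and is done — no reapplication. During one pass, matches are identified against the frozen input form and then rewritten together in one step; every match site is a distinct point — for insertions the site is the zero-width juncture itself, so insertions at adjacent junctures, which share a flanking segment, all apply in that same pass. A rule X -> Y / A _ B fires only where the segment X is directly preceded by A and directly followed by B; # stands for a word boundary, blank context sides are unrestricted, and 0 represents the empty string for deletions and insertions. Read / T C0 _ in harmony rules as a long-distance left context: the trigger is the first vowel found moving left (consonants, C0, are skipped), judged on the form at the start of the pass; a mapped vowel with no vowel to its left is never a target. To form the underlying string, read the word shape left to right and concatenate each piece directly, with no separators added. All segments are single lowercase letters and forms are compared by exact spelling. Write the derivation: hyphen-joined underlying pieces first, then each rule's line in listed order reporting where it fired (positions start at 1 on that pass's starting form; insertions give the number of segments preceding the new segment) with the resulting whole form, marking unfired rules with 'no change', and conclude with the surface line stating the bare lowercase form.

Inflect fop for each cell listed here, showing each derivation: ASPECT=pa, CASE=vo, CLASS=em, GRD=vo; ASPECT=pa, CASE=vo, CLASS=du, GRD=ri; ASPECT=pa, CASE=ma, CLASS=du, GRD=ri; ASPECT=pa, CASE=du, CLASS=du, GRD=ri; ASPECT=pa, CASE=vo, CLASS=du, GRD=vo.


cell ASPECT=pa, CASE=vo, CLASS=em, GRD=vo:
underlying: fop-ve-o-av-u
1. e, o -> 0 / V _: fires at position(s) 6: fopveavu
2. o -> e, u -> i / F C0 _: no change
3. k -> g, p -> b / _ Z: fires at position(s) 3: fobveavu
surface: fobveavu

cell ASPECT=pa, CASE=vo, CLASS=du, GRD=ri:
underlying: fop-so-o-av-ob
1. e, o -> 0 / V _: fires at position(s) 6: fopsoavob
2. o -> e, u -> i / F C0 _: no change
3. k -> g, p -> b / _ Z: no change
surface: fopsoavob

cell ASPECT=pa, CASE=ma, CLASS=du, GRD=ri:
underlying: fop-so-o-ll-ob
1. e, o -> 0 / V _: fires at position(s) 6: fopsollob
2. o -> e, u -> i / F C0 _: no change
3. k -> g, p -> b / _ Z: no change
surface: fopsollob

cell ASPECT=pa, CASE=du, CLASS=du, GRD=ri:
underlying: fop-so-o-n-ob
1. e, o -> 0 / V _: fires at position(s) 6: fopsonob
2. o -> e, u -> i / F C0 _: no change
3. k -> g, p -> b / _ Z: no change
surface: fopsonob

cell ASPECT=pa, CASE=vo, CLASS=du, GRD=vo:
underlying: fop-so-o-av-u
1. e, o -> 0 / V _: fires at position(s) 6: fopsoavu
2. o -> e, u -> i / F C0 _: no change
3. k -> g, p -> b / _ Z: no change
surface: fopsoavu


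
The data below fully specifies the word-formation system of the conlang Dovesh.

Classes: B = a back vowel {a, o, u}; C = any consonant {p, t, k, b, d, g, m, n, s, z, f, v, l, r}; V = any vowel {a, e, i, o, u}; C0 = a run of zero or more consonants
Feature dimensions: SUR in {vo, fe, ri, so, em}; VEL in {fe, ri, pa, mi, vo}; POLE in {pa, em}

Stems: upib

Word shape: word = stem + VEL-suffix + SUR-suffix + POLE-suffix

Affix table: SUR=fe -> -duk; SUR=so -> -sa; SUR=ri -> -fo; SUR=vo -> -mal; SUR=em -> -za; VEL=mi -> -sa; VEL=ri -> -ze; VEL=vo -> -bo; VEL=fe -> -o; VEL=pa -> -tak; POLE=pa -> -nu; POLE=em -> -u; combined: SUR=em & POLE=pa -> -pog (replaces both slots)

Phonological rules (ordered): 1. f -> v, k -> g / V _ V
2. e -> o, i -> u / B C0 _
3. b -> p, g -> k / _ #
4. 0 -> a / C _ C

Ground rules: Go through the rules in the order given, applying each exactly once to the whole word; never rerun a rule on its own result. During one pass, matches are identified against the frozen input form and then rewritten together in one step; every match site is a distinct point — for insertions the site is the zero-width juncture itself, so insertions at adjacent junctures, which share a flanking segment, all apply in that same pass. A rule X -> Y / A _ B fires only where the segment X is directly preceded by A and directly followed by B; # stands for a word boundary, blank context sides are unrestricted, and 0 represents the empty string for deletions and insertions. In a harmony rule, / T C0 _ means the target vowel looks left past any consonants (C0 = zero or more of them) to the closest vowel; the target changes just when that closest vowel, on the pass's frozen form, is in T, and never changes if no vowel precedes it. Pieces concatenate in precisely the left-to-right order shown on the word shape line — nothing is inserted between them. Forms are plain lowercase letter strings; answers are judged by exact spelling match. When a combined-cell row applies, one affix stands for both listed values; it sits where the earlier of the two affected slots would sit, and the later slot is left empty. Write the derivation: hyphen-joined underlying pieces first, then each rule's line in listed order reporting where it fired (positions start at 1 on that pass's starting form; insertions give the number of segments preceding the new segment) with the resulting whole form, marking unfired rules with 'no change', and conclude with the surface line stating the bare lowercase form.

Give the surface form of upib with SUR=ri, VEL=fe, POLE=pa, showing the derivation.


underlying: upib-o-fo-nu
1. f -> v, k -> g / V _ V: fires at position(s) 6: upibovonu
2. e -> o, i -> u / B C0 _: fires at position(s) 3: upubovonu
3. b -> p, g -> k / _ #: no change
4. 0 -> a / C _ C: no change
surface: upubovonu


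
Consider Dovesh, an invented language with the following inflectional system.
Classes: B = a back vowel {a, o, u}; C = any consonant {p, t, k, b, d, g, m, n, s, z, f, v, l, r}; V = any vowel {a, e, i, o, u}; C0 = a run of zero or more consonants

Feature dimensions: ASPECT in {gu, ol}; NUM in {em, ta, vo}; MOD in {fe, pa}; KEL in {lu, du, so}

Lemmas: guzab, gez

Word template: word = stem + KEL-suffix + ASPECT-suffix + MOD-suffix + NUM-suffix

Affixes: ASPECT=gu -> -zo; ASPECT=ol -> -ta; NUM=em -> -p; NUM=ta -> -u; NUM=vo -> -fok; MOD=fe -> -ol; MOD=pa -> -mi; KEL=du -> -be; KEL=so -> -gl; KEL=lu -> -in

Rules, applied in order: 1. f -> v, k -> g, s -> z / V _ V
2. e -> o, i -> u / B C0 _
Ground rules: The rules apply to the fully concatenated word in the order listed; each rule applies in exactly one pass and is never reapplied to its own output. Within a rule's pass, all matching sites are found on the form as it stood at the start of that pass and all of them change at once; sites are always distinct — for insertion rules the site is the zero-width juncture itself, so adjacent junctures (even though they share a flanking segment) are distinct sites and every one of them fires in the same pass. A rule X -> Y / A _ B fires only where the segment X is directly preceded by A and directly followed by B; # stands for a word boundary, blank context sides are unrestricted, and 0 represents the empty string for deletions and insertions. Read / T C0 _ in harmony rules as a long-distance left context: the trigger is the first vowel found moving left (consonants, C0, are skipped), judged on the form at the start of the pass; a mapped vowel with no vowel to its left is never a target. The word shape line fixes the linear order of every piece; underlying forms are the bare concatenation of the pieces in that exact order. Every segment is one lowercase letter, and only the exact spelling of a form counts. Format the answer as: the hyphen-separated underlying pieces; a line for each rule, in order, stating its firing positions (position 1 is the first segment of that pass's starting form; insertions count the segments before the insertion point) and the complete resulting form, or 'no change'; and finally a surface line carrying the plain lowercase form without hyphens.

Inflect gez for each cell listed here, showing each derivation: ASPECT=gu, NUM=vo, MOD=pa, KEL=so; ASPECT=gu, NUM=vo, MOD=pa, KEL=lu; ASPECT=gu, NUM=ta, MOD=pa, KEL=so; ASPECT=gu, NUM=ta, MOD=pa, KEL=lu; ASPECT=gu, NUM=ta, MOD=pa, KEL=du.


cell ASPECT=gu, NUM=vo, MOD=pa, KEL=so:
underlying: gez-gl-zo-mi-fok
1. f -> v, k -> g, s -> z / V _ V: fires at position(s) 10: gezglzomivok
2. e -> o, i -> u / B C0 _: fires at position(s) 9: gezglzomuvok
surface: gezglzomuvok

cell ASPECT=gu, NUM=vo, MOD=pa, KEL=lu:
underlying: gez-in-zo-mi-fok
1. f -> v, k -> g, s -> z / V _ V: fires at position(s) 10: gezinzomivok
2. e -> o, i -> u / B C0 _: fires at position(s) 9: gezinzomuvok
surface: gezinzomuvok

cell ASPECT=gu, NUM=ta, MOD=pa, KEL=so:
underlying: gez-gl-zo-mi-u
1. f -> v, k -> g, s -> z / V _ V: no change
2. e -> o, i -> u / B C0 _: fires at position(s) 9: gezglzomuu
surface: gezglzomuu

cell ASPECT=gu, NUM=ta, MOD=pa, KEL=lu:
underlying: gez-in-zo-mi-u
1. f -> v, k -> g, s -> z / V _ V: no change
2. e -> o, i -> u / B C0 _: fires at position(s) 9: gezinzomuu
surface: gezinzomuu

cell ASPECT=gu, NUM=ta, MOD=pa, KEL=du:
underlying: gez-be-zo-mi-u
1. f -> v, k -> g, s -> z / V _ V: no change
2. e -> o, i -> u / B C0 _: fires at position(s) 9: gezbezomuu
surface: gezbezomuu


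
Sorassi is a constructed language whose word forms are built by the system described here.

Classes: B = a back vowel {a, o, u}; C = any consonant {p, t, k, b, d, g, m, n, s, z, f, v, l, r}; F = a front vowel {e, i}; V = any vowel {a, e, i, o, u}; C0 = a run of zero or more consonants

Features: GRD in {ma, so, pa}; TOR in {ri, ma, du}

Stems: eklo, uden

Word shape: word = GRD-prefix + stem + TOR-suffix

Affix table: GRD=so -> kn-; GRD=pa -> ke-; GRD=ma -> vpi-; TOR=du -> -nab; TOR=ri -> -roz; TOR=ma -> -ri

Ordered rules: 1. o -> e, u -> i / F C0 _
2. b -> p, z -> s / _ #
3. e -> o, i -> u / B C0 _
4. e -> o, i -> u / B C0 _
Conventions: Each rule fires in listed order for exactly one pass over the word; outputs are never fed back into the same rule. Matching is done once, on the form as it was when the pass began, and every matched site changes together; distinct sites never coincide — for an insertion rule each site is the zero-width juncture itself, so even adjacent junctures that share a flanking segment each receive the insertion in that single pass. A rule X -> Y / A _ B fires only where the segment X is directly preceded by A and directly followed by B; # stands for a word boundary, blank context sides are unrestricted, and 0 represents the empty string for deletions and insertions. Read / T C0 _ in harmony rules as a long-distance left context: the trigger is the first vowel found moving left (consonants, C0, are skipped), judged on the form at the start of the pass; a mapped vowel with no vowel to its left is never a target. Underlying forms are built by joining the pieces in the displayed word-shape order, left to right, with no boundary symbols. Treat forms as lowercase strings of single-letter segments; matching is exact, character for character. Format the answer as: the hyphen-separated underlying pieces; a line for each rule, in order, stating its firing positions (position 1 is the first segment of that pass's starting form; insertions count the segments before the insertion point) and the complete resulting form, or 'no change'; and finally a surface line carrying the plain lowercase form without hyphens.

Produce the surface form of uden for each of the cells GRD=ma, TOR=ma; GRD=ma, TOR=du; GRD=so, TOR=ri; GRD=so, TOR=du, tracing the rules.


cell GRD=ma, TOR=ma:
underlying: vpi-uden-ri
1. o -> e, u -> i / F C0 _: fires at position(s) 4: vpiidenri
2. b -> p, z -> s / _ #: no change
3. e -> o, i -> u / B C0 _: no change
4. e -> o, i -> u / B C0 _: no change
surface: vpiidenri

cell GRD=ma, TOR=du:
underlying: vpi-uden-nab
1. o -> e, u -> i / F C0 _: fires at position(s) 4: vpiidennab
2. b -> p, z -> s / _ #: fires at position(s) 10: vpiidennap
3. e -> o, i -> u / B C0 _: no change
4. e -> o, i -> u / B C0 _: no change
surface: vpiidennap

cell GRD=so, TOR=ri:
underlying: kn-uden-roz
1. o -> e, u -> i / F C0 _: fires at position(s) 8: knudenrez
2. b -> p, z -> s / _ #: fires at position(s) 9: knudenres
3. e -> o, i -> u / B C0 _: fires at position(s) 5: knudonres
4. e -> o, i -> u / B C0 _: fires at position(s) 8: knudonros
surface: knudonros

cell GRD=so, TOR=du:
underlying: kn-uden-nab
1. o -> e, u -> i / F C0 _: no change
2. b -> p, z -> s / _ #: fires at position(s) 9: knudennap
3. e -> o, i -> u / B C0 _: fires at position(s) 5: knudonnap
4. e -> o, i -> u / B C0 _: no change
surface: knudonnap


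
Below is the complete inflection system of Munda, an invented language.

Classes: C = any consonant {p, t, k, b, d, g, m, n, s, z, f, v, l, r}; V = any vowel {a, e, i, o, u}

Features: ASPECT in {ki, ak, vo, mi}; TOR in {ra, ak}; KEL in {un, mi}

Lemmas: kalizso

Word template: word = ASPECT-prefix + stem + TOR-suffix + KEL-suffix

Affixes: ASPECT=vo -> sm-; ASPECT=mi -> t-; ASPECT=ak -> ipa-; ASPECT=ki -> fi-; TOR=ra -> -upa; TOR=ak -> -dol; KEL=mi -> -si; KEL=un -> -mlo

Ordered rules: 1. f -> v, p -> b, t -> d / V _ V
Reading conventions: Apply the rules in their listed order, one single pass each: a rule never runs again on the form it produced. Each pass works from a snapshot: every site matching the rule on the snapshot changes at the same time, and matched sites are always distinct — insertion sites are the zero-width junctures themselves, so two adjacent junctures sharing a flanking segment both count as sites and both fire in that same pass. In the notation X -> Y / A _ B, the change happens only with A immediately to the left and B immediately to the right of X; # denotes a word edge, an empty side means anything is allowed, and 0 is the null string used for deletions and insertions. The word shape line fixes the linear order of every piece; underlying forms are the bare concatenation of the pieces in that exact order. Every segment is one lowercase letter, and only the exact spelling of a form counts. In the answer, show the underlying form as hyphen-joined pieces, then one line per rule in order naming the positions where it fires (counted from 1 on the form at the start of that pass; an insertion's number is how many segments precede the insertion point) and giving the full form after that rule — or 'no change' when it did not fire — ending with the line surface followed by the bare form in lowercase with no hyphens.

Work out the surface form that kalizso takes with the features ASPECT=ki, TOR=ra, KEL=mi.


underlying: fi-kalizso-upa-si
1. f -> v, p -> b, t -> d / V _ V: fires at position(s) 11: fikalizsoubasi
surface: fikalizsoubasi


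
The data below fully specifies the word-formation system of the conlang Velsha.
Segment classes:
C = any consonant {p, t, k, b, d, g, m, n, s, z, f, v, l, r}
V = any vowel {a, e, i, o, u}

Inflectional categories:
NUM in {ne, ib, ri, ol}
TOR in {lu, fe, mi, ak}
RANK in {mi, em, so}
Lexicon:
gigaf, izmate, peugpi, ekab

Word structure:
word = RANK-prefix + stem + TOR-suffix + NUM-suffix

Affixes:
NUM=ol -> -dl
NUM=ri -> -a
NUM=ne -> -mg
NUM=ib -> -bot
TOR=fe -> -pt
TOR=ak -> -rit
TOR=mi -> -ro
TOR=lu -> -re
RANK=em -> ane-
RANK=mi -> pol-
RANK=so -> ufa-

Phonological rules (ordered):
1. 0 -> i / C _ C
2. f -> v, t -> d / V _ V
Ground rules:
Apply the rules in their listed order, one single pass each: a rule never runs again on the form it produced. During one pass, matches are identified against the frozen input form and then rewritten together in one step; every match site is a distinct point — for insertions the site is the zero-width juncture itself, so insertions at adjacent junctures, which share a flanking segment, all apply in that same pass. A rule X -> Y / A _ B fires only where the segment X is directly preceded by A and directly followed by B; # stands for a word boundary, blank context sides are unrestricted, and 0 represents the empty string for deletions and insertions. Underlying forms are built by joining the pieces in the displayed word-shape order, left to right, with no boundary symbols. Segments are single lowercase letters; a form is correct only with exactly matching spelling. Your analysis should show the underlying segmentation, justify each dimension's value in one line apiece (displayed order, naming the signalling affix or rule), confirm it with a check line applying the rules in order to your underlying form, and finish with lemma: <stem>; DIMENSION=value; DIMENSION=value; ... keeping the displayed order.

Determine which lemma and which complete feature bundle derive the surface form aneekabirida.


underlying: ane-ekab-rit-a
NUM=ri - signalled by the affix -a
TOR=ak - signalled by the affix -rit
RANK=em - signalled by the affix ane-
check: aneekabrita -> aneekabirita -> aneekabirida
lemma: ekab; NUM=ri; TOR=ak; RANK=em


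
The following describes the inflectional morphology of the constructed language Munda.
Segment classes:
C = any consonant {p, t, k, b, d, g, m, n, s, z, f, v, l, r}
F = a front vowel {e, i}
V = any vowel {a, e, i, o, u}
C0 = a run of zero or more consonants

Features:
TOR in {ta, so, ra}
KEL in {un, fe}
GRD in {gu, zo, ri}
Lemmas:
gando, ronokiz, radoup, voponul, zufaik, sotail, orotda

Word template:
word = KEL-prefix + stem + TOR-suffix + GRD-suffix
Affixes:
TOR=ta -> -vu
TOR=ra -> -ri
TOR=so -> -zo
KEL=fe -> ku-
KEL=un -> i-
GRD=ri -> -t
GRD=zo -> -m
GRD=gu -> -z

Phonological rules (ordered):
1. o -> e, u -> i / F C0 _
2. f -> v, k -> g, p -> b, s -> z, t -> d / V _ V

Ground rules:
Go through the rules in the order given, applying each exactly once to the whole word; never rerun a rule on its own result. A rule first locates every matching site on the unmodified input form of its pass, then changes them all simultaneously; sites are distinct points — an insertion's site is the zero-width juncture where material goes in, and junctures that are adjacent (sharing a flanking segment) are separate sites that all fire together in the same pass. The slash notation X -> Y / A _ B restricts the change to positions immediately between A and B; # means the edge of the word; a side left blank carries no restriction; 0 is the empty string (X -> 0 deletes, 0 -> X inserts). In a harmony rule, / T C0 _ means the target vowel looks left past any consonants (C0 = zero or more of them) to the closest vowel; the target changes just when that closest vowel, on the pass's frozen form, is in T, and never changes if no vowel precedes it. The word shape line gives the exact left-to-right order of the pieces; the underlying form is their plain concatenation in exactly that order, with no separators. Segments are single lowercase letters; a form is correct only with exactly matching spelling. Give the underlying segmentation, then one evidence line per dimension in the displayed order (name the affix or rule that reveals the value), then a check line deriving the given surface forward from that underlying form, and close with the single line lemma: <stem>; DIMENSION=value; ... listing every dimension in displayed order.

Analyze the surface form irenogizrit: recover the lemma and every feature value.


underlying: i-ronokiz-ri-t
TOR=ra - signalled by the affix -ri
KEL=un - signalled by the affix i-
GRD=ri - signalled by the affix -t
check: ironokizrit -> irenokizrit -> irenogizrit
lemma: ronokiz; TOR=ra; KEL=un; GRD=ri


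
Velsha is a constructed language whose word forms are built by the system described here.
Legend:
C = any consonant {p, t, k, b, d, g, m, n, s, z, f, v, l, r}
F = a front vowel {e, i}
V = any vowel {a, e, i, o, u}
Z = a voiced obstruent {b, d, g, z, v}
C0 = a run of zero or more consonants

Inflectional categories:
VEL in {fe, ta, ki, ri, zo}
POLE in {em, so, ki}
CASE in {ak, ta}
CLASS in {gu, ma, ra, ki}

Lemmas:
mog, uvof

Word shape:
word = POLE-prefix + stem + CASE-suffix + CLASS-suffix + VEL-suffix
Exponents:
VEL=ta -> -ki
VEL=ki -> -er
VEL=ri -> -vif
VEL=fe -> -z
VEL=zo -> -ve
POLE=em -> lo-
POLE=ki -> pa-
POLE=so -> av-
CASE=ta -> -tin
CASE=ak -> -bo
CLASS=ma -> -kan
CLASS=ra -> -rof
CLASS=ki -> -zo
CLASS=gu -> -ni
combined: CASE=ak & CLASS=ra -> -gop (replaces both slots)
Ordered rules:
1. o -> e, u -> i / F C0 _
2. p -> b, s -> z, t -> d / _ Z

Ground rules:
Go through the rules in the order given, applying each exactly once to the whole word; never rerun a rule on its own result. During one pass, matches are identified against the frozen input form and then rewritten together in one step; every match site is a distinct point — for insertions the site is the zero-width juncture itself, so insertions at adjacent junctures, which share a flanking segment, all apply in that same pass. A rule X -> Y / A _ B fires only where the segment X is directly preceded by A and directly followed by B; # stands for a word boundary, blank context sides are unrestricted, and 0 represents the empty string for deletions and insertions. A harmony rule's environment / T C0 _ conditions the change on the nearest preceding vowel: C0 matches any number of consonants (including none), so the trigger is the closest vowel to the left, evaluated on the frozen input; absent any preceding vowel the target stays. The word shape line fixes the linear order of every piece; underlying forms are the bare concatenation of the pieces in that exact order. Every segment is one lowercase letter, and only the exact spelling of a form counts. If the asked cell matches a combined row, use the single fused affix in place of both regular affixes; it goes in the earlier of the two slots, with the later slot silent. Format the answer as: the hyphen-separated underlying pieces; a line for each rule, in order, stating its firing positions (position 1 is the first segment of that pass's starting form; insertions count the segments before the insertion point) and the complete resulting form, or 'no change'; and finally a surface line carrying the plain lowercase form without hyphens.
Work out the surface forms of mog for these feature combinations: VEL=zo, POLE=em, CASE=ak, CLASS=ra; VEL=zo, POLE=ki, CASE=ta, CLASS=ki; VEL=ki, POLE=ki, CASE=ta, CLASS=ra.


cell VEL=zo, POLE=em, CASE=ak, CLASS=ra:
underlying: lo-mog-gop-ve
1. o -> e, u -> i / F C0 _: no change
2. p -> b, s -> z, t -> d / _ Z: fires at position(s) 8: lomoggobve
surface: lomoggobve

cell VEL=zo, POLE=ki, CASE=ta, CLASS=ki:
underlying: pa-mog-tin-zo-ve
1. o -> e, u -> i / F C0 _: fires at position(s) 10: pamogtinzeve
2. p -> b, s -> z, t -> d / _ Z: no change
surface: pamogtinzeve

cell VEL=ki, POLE=ki, CASE=ta, CLASS=ra:
underlying: pa-mog-tin-rof-er
1. o -> e, u -> i / F C0 _: fires at position(s) 10: pamogtinrefer
2. p -> b, s -> z, t -> d / _ Z: no change
surface: pamogtinrefer


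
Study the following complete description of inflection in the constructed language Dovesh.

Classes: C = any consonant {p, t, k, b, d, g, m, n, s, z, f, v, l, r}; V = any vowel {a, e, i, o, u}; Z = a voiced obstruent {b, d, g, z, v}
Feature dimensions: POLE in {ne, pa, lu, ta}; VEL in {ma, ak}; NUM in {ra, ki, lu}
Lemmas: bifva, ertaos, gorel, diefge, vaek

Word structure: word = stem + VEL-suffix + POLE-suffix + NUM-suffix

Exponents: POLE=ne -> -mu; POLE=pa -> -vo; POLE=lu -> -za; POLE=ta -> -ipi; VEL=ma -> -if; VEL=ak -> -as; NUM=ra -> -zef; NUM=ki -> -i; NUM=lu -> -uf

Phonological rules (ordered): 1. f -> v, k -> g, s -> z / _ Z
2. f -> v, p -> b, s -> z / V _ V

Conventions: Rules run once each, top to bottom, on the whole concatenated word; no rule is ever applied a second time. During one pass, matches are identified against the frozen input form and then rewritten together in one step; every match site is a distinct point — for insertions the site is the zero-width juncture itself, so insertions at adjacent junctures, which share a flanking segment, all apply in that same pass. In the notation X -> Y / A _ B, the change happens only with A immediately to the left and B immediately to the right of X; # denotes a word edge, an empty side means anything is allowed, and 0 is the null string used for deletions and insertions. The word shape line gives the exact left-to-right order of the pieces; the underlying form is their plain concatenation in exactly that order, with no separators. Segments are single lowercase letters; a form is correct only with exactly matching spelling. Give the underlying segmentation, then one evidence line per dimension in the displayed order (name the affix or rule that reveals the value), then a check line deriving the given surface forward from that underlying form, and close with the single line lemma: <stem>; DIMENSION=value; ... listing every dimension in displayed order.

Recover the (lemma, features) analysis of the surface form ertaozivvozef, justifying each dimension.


underlying: ertaos-if-vo-zef
POLE=pa - signalled by the affix -vo
VEL=ma - signalled by the affix -if
NUM=ra - signalled by the affix -zef
check: ertaosifvozef -> ertaosivvozef -> ertaozivvozef
lemma: ertaos; POLE=pa; VEL=ma; NUM=ra


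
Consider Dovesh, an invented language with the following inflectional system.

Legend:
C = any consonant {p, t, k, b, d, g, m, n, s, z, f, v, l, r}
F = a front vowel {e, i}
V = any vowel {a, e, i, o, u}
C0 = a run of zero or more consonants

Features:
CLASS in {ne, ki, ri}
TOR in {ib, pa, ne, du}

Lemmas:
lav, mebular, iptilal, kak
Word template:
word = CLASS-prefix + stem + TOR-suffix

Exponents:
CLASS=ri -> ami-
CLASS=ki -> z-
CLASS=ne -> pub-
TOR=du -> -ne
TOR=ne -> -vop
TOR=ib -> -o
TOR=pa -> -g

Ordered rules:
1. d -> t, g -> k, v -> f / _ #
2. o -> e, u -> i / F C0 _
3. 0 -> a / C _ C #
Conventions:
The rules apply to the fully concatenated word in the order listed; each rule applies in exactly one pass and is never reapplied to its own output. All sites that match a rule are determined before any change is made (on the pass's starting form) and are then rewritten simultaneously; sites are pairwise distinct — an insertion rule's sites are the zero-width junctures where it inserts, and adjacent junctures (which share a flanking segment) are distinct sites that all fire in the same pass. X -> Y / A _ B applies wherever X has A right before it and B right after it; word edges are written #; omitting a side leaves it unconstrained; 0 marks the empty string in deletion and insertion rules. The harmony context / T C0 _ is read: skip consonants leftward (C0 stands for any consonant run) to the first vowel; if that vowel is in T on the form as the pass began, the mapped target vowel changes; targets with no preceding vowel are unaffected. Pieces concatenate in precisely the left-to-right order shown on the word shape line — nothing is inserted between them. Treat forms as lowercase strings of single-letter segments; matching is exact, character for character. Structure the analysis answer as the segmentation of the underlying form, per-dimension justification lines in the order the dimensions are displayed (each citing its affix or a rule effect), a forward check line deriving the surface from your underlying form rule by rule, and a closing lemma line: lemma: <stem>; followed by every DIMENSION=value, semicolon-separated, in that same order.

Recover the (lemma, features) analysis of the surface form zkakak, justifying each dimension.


underlying: z-kak-g
CLASS=ki - signalled by the affix z-
TOR=pa - signalled by the affix -g
check: zkakg -> zkakk -> zkakk -> zkakak
lemma: kak; CLASS=ki; TOR=pa


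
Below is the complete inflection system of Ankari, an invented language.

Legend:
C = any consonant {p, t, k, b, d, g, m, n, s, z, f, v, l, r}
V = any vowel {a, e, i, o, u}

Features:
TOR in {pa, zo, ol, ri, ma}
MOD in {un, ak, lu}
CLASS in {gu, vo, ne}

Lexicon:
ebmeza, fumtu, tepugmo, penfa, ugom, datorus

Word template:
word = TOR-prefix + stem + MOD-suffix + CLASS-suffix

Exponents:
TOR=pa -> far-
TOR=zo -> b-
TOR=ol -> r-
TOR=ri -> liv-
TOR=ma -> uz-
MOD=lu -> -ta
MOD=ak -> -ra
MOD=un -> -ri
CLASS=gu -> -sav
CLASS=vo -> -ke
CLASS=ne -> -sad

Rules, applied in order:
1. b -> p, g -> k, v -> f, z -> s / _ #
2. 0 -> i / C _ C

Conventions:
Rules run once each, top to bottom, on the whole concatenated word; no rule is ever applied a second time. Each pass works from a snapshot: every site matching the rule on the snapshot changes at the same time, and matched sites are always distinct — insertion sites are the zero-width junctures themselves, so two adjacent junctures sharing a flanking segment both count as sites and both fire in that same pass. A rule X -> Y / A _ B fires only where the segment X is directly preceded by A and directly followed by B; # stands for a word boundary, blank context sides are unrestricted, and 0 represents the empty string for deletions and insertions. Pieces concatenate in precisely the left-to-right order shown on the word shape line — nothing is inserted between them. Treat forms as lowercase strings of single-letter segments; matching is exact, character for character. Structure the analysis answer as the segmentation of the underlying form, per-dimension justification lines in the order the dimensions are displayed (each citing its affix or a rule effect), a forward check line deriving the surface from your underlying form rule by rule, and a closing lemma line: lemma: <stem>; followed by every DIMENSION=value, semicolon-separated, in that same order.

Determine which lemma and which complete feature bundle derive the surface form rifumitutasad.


underlying: r-fumtu-ta-sad
TOR=ol - signalled by the affix r-
MOD=lu - signalled by the affix -ta
CLASS=ne - signalled by the affix -sad
check: rfumtutasad -> rfumtutasad -> rifumitutasad
lemma: fumtu; TOR=ol; MOD=lu; CLASS=ne


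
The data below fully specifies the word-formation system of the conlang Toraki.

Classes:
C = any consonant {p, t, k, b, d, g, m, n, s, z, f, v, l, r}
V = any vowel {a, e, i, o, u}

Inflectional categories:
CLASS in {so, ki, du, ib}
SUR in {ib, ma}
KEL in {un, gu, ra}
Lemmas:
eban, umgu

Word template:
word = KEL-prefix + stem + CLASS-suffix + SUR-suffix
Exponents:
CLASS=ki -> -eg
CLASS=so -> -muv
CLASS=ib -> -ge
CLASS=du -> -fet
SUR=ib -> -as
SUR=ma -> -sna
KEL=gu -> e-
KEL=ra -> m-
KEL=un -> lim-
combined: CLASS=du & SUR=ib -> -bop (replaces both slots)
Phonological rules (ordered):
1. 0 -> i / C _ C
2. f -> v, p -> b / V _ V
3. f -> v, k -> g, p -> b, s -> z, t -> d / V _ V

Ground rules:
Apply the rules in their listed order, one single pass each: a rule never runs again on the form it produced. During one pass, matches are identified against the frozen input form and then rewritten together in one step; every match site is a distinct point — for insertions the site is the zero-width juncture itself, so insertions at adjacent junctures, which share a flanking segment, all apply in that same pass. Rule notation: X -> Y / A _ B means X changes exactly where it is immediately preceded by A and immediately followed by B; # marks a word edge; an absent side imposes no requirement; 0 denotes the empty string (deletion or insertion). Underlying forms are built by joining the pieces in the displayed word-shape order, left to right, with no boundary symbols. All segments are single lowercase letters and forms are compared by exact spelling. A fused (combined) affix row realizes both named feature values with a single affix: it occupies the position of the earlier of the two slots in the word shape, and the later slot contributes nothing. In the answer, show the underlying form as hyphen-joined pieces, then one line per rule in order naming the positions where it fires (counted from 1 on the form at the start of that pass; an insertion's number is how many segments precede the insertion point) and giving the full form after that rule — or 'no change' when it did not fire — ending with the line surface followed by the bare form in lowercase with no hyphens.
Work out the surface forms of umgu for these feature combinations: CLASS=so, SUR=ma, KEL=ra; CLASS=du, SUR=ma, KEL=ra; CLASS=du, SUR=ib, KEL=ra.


cell CLASS=so, SUR=ma, KEL=ra:
underlying: m-umgu-muv-sna
1. 0 -> i / C _ C: inserts after position(s) 3, 8, 9: mumigumuvisina
2. f -> v, p -> b / V _ V: no change
3. f -> v, k -> g, p -> b, s -> z, t -> d / V _ V: fires at position(s) 11: mumigumuvizina
surface: mumigumuvizina

cell CLASS=du, SUR=ma, KEL=ra:
underlying: m-umgu-fet-sna
1. 0 -> i / C _ C: inserts after position(s) 3, 8, 9: mumigufetisina
2. f -> v, p -> b / V _ V: fires at position(s) 7: mumiguvetisina
3. f -> v, k -> g, p -> b, s -> z, t -> d / V _ V: fires at position(s) 9, 11: mumiguvedizina
surface: mumiguvedizina

cell CLASS=du, SUR=ib, KEL=ra:
underlying: m-umgu-bop
1. 0 -> i / C _ C: inserts after position(s) 3: mumigubop
2. f -> v, p -> b / V _ V: no change
3. f -> v, k -> g, p -> b, s -> z, t -> d / V _ V: no change
surface: mumigubop


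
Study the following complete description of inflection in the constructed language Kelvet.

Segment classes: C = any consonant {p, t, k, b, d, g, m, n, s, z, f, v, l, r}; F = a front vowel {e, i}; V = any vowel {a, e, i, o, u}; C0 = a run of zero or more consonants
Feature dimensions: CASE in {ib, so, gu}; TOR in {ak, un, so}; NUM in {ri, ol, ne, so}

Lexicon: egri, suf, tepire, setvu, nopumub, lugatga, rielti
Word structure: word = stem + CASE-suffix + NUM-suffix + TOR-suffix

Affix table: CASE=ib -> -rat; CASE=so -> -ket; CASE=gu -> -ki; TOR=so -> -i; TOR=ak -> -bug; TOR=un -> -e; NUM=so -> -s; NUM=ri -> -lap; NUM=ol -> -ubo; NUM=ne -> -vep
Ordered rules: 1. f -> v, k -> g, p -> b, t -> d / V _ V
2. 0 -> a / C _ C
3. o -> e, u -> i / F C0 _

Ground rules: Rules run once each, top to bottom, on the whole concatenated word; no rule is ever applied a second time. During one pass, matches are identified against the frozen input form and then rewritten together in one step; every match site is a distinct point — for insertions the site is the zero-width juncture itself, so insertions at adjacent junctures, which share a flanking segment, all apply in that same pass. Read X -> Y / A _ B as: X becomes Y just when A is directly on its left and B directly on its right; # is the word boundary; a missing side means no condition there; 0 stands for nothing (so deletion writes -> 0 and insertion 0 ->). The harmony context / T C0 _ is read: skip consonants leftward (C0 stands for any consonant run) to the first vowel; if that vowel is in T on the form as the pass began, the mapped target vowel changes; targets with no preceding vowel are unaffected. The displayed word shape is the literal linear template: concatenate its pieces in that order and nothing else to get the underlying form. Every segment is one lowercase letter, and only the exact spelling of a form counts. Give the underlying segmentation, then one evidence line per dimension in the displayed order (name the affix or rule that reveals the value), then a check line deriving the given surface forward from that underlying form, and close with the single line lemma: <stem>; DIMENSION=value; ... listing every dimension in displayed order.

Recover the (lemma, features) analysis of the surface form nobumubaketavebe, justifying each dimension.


underlying: nopumub-ket-vep-e
CASE=so - signalled by the affix -ket
TOR=un - signalled by the affix -e
NUM=ne - signalled by the affix -vep
check: nopumubketvepe -> nobumubketvebe -> nobumubaketavebe -> nobumubaketavebe
lemma: nopumub; CASE=so; TOR=un; NUM=ne


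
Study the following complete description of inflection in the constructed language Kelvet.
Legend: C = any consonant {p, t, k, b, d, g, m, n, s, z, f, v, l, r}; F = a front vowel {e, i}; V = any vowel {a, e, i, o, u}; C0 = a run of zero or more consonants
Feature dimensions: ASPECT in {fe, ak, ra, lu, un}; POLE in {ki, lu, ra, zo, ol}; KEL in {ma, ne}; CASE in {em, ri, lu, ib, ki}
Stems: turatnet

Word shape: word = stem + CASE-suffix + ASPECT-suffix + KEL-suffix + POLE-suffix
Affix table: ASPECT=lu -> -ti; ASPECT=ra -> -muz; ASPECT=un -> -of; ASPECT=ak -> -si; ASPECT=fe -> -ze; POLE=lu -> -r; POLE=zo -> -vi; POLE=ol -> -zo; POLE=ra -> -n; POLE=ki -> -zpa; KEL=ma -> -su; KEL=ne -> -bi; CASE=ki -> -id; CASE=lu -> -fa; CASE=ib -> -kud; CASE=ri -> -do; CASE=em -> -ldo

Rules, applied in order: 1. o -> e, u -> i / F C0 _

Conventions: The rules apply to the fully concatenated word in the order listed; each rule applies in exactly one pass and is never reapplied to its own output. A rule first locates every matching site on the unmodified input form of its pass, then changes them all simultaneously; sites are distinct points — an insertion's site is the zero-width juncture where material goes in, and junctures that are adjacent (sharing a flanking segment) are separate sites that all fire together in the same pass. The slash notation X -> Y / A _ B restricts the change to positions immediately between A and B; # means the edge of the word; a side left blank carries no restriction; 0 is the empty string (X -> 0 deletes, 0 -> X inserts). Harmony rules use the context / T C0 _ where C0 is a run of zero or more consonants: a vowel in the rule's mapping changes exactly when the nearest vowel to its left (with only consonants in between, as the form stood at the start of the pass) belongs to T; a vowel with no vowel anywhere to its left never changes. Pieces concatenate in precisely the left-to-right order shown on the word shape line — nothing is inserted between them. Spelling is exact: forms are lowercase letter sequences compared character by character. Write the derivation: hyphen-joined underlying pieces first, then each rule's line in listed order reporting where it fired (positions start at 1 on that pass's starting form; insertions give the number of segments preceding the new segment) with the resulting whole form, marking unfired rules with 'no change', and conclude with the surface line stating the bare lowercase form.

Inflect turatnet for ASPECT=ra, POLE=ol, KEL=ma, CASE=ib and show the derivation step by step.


underlying: turatnet-kud-muz-su-zo
1. o -> e, u -> i / F C0 _: fires at position(s) 10: turatnetkidmuzsuzo
surface: turatnetkidmuzsuzo


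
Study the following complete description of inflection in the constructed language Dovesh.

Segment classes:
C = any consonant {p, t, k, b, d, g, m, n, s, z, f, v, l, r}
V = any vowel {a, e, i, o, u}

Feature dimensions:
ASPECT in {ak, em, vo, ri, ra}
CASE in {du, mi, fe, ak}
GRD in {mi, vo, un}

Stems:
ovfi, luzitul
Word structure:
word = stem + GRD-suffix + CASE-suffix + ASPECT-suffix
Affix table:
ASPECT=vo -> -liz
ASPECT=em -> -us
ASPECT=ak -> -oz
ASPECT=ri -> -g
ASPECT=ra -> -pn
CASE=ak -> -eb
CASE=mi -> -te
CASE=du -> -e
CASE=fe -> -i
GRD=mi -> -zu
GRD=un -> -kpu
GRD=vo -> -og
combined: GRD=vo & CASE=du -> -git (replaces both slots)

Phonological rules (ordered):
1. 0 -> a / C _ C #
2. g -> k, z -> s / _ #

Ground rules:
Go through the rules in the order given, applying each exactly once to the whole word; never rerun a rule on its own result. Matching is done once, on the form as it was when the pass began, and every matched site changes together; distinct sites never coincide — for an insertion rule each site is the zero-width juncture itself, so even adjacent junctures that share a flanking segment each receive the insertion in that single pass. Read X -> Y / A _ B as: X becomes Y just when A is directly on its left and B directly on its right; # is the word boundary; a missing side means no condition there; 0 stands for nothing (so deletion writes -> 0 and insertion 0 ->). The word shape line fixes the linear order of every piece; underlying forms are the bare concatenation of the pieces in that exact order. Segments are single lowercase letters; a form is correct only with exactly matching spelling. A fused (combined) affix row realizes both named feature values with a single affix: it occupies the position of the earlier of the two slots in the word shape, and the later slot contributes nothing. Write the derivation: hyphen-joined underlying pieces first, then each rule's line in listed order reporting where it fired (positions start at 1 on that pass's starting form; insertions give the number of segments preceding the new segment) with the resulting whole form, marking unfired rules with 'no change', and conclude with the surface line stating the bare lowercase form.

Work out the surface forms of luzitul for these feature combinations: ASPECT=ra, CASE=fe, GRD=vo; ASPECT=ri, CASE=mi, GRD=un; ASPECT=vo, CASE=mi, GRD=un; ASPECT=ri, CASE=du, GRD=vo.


cell ASPECT=ra, CASE=fe, GRD=vo:
underlying: luzitul-og-i-pn
1. 0 -> a / C _ C #: inserts after position(s) 11: luzitulogipan
2. g -> k, z -> s / _ #: no change
surface: luzitulogipan

cell ASPECT=ri, CASE=mi, GRD=un:
underlying: luzitul-kpu-te-g
1. 0 -> a / C _ C #: no change
2. g -> k, z -> s / _ #: fires at position(s) 13: luzitulkputek
surface: luzitulkputek

cell ASPECT=vo, CASE=mi, GRD=un:
underlying: luzitul-kpu-te-liz
1. 0 -> a / C _ C #: no change
2. g -> k, z -> s / _ #: fires at position(s) 15: luzitulkputelis
surface: luzitulkputelis

cell ASPECT=ri, CASE=du, GRD=vo:
underlying: luzitul-git-g
1. 0 -> a / C _ C #: inserts after position(s) 10: luzitulgitag
2. g -> k, z -> s / _ #: fires at position(s) 12: luzitulgitak
surface: luzitulgitak
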